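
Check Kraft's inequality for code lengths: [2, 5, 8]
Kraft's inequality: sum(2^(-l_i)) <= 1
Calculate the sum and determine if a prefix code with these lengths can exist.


Sum = 2^(-2) + 2^(-5) + 2^(-8)
    = 0.25 + 0.03125 + 0.00390625
    = 73/256 = 0.28515625
Since 0.28515625 <= 1, Kraft's inequality IS satisfied.
A prefix code with these lengths CAN exist.

Kraft sum = 0.28515625. Satisfied.


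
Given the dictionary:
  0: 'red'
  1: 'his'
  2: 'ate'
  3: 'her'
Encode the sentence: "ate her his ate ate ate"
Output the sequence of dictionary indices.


Look up each word in the dictionary:
  'ate' -> 2
  'her' -> 3
  'his' -> 1
  'ate' -> 2
  'ate' -> 2
  'ate' -> 2

Encoded: [2, 3, 1, 2, 2, 2]


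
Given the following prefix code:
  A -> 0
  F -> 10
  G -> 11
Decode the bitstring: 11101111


Decoding step by step:
Bits 11 -> G
Bits 10 -> F
Bits 11 -> G
Bits 11 -> G


Decoded message: GFGG


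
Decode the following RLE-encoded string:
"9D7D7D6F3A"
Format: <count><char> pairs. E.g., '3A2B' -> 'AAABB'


Expanding each <count><char> pair:
  9D -> 'DDDDDDDDD'
  7D -> 'DDDDDDD'
  7D -> 'DDDDDDD'
  6F -> 'FFFFFF'
  3A -> 'AAA'

Decoded = DDDDDDDDDDDDDDDDDDDDDDDFFFFFFAAA


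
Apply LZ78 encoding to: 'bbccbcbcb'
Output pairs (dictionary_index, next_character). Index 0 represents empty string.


LZ78 encoding steps:
Dictionary: {0: ''}
Step 1: w='' (idx 0), next='b' -> output (0, 'b'), add 'b' as idx 1
Step 2: w='b' (idx 1), next='c' -> output (1, 'c'), add 'bc' as idx 2
Step 3: w='' (idx 0), next='c' -> output (0, 'c'), add 'c' as idx 3
Step 4: w='bc' (idx 2), next='b' -> output (2, 'b'), add 'bcb' as idx 4
Step 5: w='c' (idx 3), next='b' -> output (3, 'b'), add 'cb' as idx 5


Encoded: [(0, 'b'), (1, 'c'), (0, 'c'), (2, 'b'), (3, 'b')]


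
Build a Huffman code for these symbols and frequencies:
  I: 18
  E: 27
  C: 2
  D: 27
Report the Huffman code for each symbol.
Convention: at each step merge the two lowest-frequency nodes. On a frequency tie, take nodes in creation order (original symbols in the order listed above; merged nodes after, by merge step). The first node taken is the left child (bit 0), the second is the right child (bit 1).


Huffman tree construction:
Step 1: Merge C(2) + I(18) = 20
Step 2: Merge (C+I)(20) + E(27) = 47
Step 3: Merge D(27) + ((C+I)+E)(47) = 74
Read each symbol's code off the tree from the root (left child = 0, right child = 1).

Codes:
  I: 101 (length 3)
  E: 11 (length 2)
  C: 100 (length 3)
  D: 0 (length 1)
Average code length: 141/74 = 1.9054 bits/symbol


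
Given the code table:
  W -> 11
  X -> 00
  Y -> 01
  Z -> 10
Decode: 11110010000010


Decoding:
11 -> W
11 -> W
00 -> X
10 -> Z
00 -> X
00 -> X
10 -> Z


Result: WWXZXXZ


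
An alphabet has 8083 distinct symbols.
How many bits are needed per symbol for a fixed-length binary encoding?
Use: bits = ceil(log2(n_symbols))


log2(8083) = 12.9807
Bracket: 2^12 = 4096 < 8083 <= 2^13 = 8192
So ceil(log2(8083)) = 13

bits = ceil(log2(8083)) = ceil(12.9807) = 13 bits


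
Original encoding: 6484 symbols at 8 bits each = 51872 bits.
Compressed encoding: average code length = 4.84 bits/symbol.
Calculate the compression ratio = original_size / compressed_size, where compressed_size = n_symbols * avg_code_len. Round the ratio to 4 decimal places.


original_size = n_symbols * orig_bits = 6484 * 8 = 51872 bits
compressed_size = n_symbols * avg_code_len = 6484 * 4.84 = 31382.56 bits
ratio = original_size / compressed_size = 51872 / 31382.56 = 1.6529

Compression ratio = 1.6529


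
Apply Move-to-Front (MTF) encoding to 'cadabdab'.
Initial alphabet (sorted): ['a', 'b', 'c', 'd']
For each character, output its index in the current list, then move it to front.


MTF encoding:
'c': index 2 in ['a', 'b', 'c', 'd'] -> ['c', 'a', 'b', 'd']
'a': index 1 in ['c', 'a', 'b', 'd'] -> ['a', 'c', 'b', 'd']
'd': index 3 in ['a', 'c', 'b', 'd'] -> ['d', 'a', 'c', 'b']
'a': index 1 in ['d', 'a', 'c', 'b'] -> ['a', 'd', 'c', 'b']
'b': index 3 in ['a', 'd', 'c', 'b'] -> ['b', 'a', 'd', 'c']
'd': index 2 in ['b', 'a', 'd', 'c'] -> ['d', 'b', 'a', 'c']
'a': index 2 in ['d', 'b', 'a', 'c'] -> ['a', 'd', 'b', 'c']
'b': index 2 in ['a', 'd', 'b', 'c'] -> ['b', 'a', 'd', 'c']


Output: [2, 1, 3, 1, 3, 2, 2, 2]


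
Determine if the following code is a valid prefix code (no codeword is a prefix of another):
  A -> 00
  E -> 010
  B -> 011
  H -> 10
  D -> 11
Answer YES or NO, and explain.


Checking each pair (does one codeword prefix another?):
  A='00' vs E='010': no prefix
  A='00' vs B='011': no prefix
  A='00' vs H='10': no prefix
  A='00' vs D='11': no prefix
  E='010' vs A='00': no prefix
  E='010' vs B='011': no prefix
  E='010' vs H='10': no prefix
  E='010' vs D='11': no prefix
  B='011' vs A='00': no prefix
  B='011' vs E='010': no prefix
  B='011' vs H='10': no prefix
  B='011' vs D='11': no prefix
  H='10' vs A='00': no prefix
  H='10' vs E='010': no prefix
  H='10' vs B='011': no prefix
  H='10' vs D='11': no prefix
  D='11' vs A='00': no prefix
  D='11' vs E='010': no prefix
  D='11' vs B='011': no prefix
  D='11' vs H='10': no prefix
No violation found over all pairs.

YES -- this is a valid prefix code. No codeword is a prefix of any other codeword.


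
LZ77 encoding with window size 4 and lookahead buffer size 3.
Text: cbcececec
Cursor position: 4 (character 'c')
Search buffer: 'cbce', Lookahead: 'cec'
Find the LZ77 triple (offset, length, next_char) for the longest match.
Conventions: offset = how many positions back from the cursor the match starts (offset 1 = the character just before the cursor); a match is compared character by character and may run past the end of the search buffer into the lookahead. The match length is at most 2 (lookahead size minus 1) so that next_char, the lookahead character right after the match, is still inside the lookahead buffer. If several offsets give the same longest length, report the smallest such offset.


Try each offset into the search buffer:
  offset=1 (pos 3, char 'e'): match length 0
  offset=2 (pos 2, char 'c'): match length 2
  offset=3 (pos 1, char 'b'): match length 0
  offset=4 (pos 0, char 'c'): match length 1
Longest match has length 2 at offset 2.
next_char = character at position 4 + 2 = 6 -> 'c'

Best match: offset=2, length=2 (matching 'ce' starting at position 2)
LZ77 triple: (2, 2, 'c')


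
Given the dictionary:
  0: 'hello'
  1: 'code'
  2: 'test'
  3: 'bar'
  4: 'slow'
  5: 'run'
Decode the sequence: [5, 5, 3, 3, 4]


Look up each index in the dictionary:
  5 -> 'run'
  5 -> 'run'
  3 -> 'bar'
  3 -> 'bar'
  4 -> 'slow'

Decoded: "run run bar bar slow"


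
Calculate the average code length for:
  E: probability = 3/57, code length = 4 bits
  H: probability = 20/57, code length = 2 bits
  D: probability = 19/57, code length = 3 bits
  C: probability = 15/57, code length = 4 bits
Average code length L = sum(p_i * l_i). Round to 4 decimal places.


Weighted contributions p_i * l_i:
  E: (3/57) * 4 = 12/57
  H: (20/57) * 2 = 40/57
  D: (19/57) * 3 = 57/57
  C: (15/57) * 4 = 60/57
Sum = (12 + 40 + 57 + 60)/57 = 169/57

L = 169/57 = 2.9649 bits/symbol


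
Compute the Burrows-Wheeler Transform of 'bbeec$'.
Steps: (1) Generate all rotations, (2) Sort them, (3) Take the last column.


Rotations (sorted):
  0: $bbeec -> last char: c
  1: bbeec$ -> last char: $
  2: beec$b -> last char: b
  3: c$bbee -> last char: e
  4: ec$bbe -> last char: e
  5: eec$bb -> last char: b


BWT = c$beeb


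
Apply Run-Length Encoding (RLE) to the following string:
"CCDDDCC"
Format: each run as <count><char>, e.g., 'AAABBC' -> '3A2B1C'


Scanning runs left to right:
  i=0: run of 'C' x 2 -> '2C'
  i=2: run of 'D' x 3 -> '3D'
  i=5: run of 'C' x 2 -> '2C'

RLE = 2C3D2C


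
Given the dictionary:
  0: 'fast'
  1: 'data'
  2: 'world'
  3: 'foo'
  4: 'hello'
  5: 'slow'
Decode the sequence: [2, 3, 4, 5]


Look up each index in the dictionary:
  2 -> 'world'
  3 -> 'foo'
  4 -> 'hello'
  5 -> 'slow'

Decoded: "world foo hello slow"


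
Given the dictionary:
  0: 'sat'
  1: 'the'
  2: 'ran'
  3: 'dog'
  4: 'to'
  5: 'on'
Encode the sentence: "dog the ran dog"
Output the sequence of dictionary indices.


Look up each word in the dictionary:
  'dog' -> 3
  'the' -> 1
  'ran' -> 2
  'dog' -> 3

Encoded: [3, 1, 2, 3]


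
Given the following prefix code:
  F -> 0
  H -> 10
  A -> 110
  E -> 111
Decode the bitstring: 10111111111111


Decoding step by step:
Bits 10 -> H
Bits 111 -> E
Bits 111 -> E
Bits 111 -> E
Bits 111 -> E


Decoded message: HEEEE


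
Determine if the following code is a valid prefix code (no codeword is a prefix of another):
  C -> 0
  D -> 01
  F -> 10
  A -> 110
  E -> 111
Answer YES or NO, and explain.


Checking each pair (does one codeword prefix another?):
  C='0' vs D='01': prefix -- VIOLATION

NO -- this is NOT a valid prefix code. C (0) is a prefix of D (01).


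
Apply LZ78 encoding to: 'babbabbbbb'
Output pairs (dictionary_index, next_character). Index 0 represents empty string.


LZ78 encoding steps:
Dictionary: {0: ''}
Step 1: w='' (idx 0), next='b' -> output (0, 'b'), add 'b' as idx 1
Step 2: w='' (idx 0), next='a' -> output (0, 'a'), add 'a' as idx 2
Step 3: w='b' (idx 1), next='b' -> output (1, 'b'), add 'bb' as idx 3
Step 4: w='a' (idx 2), next='b' -> output (2, 'b'), add 'ab' as idx 4
Step 5: w='bb' (idx 3), next='b' -> output (3, 'b'), add 'bbb' as idx 5
Step 6: w='b' (idx 1), end of input -> output (1, '')


Encoded: [(0, 'b'), (0, 'a'), (1, 'b'), (2, 'b'), (3, 'b'), (1, '')]


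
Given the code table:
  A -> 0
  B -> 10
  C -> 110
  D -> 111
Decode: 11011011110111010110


Decoding:
110 -> C
110 -> C
111 -> D
10 -> B
111 -> D
0 -> A
10 -> B
110 -> C


Result: CCDBDABC


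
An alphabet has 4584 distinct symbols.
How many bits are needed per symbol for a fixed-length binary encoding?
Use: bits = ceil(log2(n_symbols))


log2(4584) = 12.1624
Bracket: 2^12 = 4096 < 4584 <= 2^13 = 8192
So ceil(log2(4584)) = 13

bits = ceil(log2(4584)) = ceil(12.1624) = 13 bits


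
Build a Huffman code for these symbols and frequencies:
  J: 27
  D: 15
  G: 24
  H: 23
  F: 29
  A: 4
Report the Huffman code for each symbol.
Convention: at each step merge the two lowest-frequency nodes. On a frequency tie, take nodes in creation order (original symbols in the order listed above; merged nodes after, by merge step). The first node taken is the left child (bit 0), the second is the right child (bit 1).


Huffman tree construction:
Step 1: Merge A(4) + D(15) = 19
Step 2: Merge (A+D)(19) + H(23) = 42
Step 3: Merge G(24) + J(27) = 51
Step 4: Merge F(29) + ((A+D)+H)(42) = 71
Step 5: Merge (G+J)(51) + (F+((A+D)+H))(71) = 122
Read each symbol's code off the tree from the root (left child = 0, right child = 1).

Codes:
  J: 01 (length 2)
  D: 1101 (length 4)
  G: 00 (length 2)
  H: 111 (length 3)
  F: 10 (length 2)
  A: 1100 (length 4)
Average code length: 305/122 = 2.5000 bits/symbol


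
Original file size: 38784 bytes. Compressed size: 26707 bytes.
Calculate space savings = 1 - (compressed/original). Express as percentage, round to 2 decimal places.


ratio = compressed/original = 26707/38784 = 0.688609
savings = 1 - ratio = 1 - 0.688609 = 0.311391
as a percentage: 0.311391 * 100 = 31.14%

Space savings = 1 - 26707/38784 = 31.14%


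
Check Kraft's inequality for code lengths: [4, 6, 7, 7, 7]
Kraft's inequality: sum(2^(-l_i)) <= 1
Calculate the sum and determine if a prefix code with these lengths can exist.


Sum = 2^(-4) + 2^(-6) + 2^(-7) + 2^(-7) + 2^(-7)
    = 0.0625 + 0.015625 + 0.0078125 + 0.0078125 + 0.0078125
    = 13/128 = 0.1015625
Since 0.1015625 <= 1, Kraft's inequality IS satisfied.
A prefix code with these lengths CAN exist.

Kraft sum = 0.1015625. Satisfied.


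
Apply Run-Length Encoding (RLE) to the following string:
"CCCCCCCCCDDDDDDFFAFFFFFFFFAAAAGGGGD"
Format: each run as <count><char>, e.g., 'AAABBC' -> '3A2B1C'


Scanning runs left to right:
  i=0: run of 'C' x 9 -> '9C'
  i=9: run of 'D' x 6 -> '6D'
  i=15: run of 'F' x 2 -> '2F'
  i=17: run of 'A' x 1 -> '1A'
  i=18: run of 'F' x 8 -> '8F'
  i=26: run of 'A' x 4 -> '4A'
  i=30: run of 'G' x 4 -> '4G'
  i=34: run of 'D' x 1 -> '1D'

RLE = 9C6D2F1A8F4A4G1D


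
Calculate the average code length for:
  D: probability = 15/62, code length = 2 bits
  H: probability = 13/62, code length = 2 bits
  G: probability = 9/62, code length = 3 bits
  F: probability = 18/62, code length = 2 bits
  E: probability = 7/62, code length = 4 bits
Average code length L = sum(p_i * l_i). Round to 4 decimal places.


Weighted contributions p_i * l_i:
  D: (15/62) * 2 = 30/62
  H: (13/62) * 2 = 26/62
  G: (9/62) * 3 = 27/62
  F: (18/62) * 2 = 36/62
  E: (7/62) * 4 = 28/62
Sum = (30 + 26 + 27 + 36 + 28)/62 = 147/62

L = 147/62 = 2.3710 bits/symbol


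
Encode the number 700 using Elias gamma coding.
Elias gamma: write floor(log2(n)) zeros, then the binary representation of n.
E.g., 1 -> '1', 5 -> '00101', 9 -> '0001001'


num_bits = floor(log2(700)) + 1 = 10
leading_zeros = num_bits - 1 = 9
binary(700) = 1010111100

Elias gamma(700) = '000000000' + '1010111100' = 0000000001010111100 (19 bits)


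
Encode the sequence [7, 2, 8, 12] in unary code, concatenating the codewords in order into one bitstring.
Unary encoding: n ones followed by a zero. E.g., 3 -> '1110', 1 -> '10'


Encode each number as n ones followed by a terminating 0:
  7 -> 11111110 (8 bits)
  2 -> 110 (3 bits)
  8 -> 111111110 (9 bits)
  12 -> 1111111111110 (13 bits)
Total length = 8 + 3 + 9 + 13 = 33 bits.

Unary([7, 2, 8, 12]) = 111111101101111111101111111111110 (33 bits)


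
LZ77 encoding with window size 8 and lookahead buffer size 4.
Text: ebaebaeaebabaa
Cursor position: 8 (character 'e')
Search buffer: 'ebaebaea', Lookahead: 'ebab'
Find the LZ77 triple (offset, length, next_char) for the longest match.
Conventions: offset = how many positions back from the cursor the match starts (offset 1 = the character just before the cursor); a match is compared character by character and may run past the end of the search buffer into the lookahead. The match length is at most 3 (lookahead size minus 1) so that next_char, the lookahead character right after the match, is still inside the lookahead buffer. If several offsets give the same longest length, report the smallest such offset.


Try each offset into the search buffer:
  offset=1 (pos 7, char 'a'): match length 0
  offset=2 (pos 6, char 'e'): match length 1
  offset=3 (pos 5, char 'a'): match length 0
  offset=4 (pos 4, char 'b'): match length 0
  offset=5 (pos 3, char 'e'): match length 3
  offset=6 (pos 2, char 'a'): match length 0
  offset=7 (pos 1, char 'b'): match length 0
  offset=8 (pos 0, char 'e'): match length 3
Longest match has length 3, found at offsets 5, 8; take the smallest, offset 5.
next_char = character at position 8 + 3 = 11 -> 'b'

Best match: offset=5, length=3 (matching 'eba' starting at position 3)
LZ77 triple: (5, 3, 'b')


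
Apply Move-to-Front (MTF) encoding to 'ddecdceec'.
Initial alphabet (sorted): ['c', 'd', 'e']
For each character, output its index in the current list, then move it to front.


MTF encoding:
'd': index 1 in ['c', 'd', 'e'] -> ['d', 'c', 'e']
'd': index 0 in ['d', 'c', 'e'] -> ['d', 'c', 'e']
'e': index 2 in ['d', 'c', 'e'] -> ['e', 'd', 'c']
'c': index 2 in ['e', 'd', 'c'] -> ['c', 'e', 'd']
'd': index 2 in ['c', 'e', 'd'] -> ['d', 'c', 'e']
'c': index 1 in ['d', 'c', 'e'] -> ['c', 'd', 'e']
'e': index 2 in ['c', 'd', 'e'] -> ['e', 'c', 'd']
'e': index 0 in ['e', 'c', 'd'] -> ['e', 'c', 'd']
'c': index 1 in ['e', 'c', 'd'] -> ['c', 'e', 'd']


Output: [1, 0, 2, 2, 2, 1, 2, 0, 1]


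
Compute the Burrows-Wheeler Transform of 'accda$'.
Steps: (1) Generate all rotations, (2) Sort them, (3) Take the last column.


Rotations (sorted):
  0: $accda -> last char: a
  1: a$accd -> last char: d
  2: accda$ -> last char: $
  3: ccda$a -> last char: a
  4: cda$ac -> last char: c
  5: da$acc -> last char: c


BWT = ad$acc


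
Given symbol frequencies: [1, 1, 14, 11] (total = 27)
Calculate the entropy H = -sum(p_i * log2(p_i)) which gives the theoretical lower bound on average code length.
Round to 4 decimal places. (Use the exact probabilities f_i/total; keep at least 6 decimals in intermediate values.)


Per-symbol terms -p_i * log2(p_i) with p_i = f_i/27:
  p = 1/27 = 0.037037: log2(p) = -4.754888, -p*log2(p) = 0.176107
  p = 1/27 = 0.037037: log2(p) = -4.754888, -p*log2(p) = 0.176107
  p = 14/27 = 0.518519: log2(p) = -0.947533, -p*log2(p) = 0.491313
  p = 11/27 = 0.407407: log2(p) = -1.295456, -p*log2(p) = 0.527778
H = 0.176107 + 0.176107 + 0.491313 + 0.527778 = 1.371305

H = 1.3713 bits/symbol


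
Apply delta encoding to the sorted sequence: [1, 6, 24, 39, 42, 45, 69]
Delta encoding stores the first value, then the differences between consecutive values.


First value: 1
Deltas:
  6 - 1 = 5
  24 - 6 = 18
  39 - 24 = 15
  42 - 39 = 3
  45 - 42 = 3
  69 - 45 = 24


Delta encoded: [1, 5, 18, 15, 3, 3, 24]


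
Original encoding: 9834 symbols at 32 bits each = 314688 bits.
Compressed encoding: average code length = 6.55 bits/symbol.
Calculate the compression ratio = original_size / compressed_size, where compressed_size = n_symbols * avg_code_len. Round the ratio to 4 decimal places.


original_size = n_symbols * orig_bits = 9834 * 32 = 314688 bits
compressed_size = n_symbols * avg_code_len = 9834 * 6.55 = 64412.7 bits
ratio = original_size / compressed_size = 314688 / 64412.7 = 4.8855

Compression ratio = 4.8855


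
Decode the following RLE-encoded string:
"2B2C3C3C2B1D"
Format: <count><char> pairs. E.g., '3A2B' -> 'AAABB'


Expanding each <count><char> pair:
  2B -> 'BB'
  2C -> 'CC'
  3C -> 'CCC'
  3C -> 'CCC'
  2B -> 'BB'
  1D -> 'D'

Decoded = BBCCCCCCCCBBD


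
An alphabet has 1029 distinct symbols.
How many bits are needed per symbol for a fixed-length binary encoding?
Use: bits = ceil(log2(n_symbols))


log2(1029) = 10.007
Bracket: 2^10 = 1024 < 1029 <= 2^11 = 2048
So ceil(log2(1029)) = 11

bits = ceil(log2(1029)) = ceil(10.007) = 11 bits


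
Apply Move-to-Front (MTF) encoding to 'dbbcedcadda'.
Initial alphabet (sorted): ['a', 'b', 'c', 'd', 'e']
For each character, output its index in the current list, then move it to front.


MTF encoding:
'd': index 3 in ['a', 'b', 'c', 'd', 'e'] -> ['d', 'a', 'b', 'c', 'e']
'b': index 2 in ['d', 'a', 'b', 'c', 'e'] -> ['b', 'd', 'a', 'c', 'e']
'b': index 0 in ['b', 'd', 'a', 'c', 'e'] -> ['b', 'd', 'a', 'c', 'e']
'c': index 3 in ['b', 'd', 'a', 'c', 'e'] -> ['c', 'b', 'd', 'a', 'e']
'e': index 4 in ['c', 'b', 'd', 'a', 'e'] -> ['e', 'c', 'b', 'd', 'a']
'd': index 3 in ['e', 'c', 'b', 'd', 'a'] -> ['d', 'e', 'c', 'b', 'a']
'c': index 2 in ['d', 'e', 'c', 'b', 'a'] -> ['c', 'd', 'e', 'b', 'a']
'a': index 4 in ['c', 'd', 'e', 'b', 'a'] -> ['a', 'c', 'd', 'e', 'b']
'd': index 2 in ['a', 'c', 'd', 'e', 'b'] -> ['d', 'a', 'c', 'e', 'b']
'd': index 0 in ['d', 'a', 'c', 'e', 'b'] -> ['d', 'a', 'c', 'e', 'b']
'a': index 1 in ['d', 'a', 'c', 'e', 'b'] -> ['a', 'd', 'c', 'e', 'b']


Output: [3, 2, 0, 3, 4, 3, 2, 4, 2, 0, 1]


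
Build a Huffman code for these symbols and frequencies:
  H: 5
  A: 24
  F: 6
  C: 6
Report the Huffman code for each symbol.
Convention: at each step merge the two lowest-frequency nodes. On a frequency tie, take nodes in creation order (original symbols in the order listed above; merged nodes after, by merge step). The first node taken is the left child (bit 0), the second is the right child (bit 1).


Huffman tree construction:
Step 1: Merge H(5) + F(6) = 11
Step 2: Merge C(6) + (H+F)(11) = 17
Step 3: Merge (C+(H+F))(17) + A(24) = 41
Read each symbol's code off the tree from the root (left child = 0, right child = 1).

Codes:
  H: 010 (length 3)
  A: 1 (length 1)
  F: 011 (length 3)
  C: 00 (length 2)
Average code length: 69/41 = 1.6829 bits/symbol


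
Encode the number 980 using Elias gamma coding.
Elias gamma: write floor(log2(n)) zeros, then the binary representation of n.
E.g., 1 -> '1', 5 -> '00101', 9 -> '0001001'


num_bits = floor(log2(980)) + 1 = 10
leading_zeros = num_bits - 1 = 9
binary(980) = 1111010100

Elias gamma(980) = '000000000' + '1111010100' = 0000000001111010100 (19 bits)


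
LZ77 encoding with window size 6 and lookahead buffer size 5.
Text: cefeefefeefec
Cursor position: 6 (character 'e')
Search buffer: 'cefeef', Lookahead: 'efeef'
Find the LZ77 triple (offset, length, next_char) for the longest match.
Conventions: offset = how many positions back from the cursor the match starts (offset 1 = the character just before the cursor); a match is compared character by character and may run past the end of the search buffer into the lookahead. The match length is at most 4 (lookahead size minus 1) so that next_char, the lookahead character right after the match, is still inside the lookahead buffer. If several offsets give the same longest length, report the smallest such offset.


Try each offset into the search buffer:
  offset=1 (pos 5, char 'f'): match length 0
  offset=2 (pos 4, char 'e'): match length 3
  offset=3 (pos 3, char 'e'): match length 1
  offset=4 (pos 2, char 'f'): match length 0
  offset=5 (pos 1, char 'e'): match length 4
  offset=6 (pos 0, char 'c'): match length 0
Longest match has length 4 at offset 5.
next_char = character at position 6 + 4 = 10 -> 'f'

Best match: offset=5, length=4 (matching 'efee' starting at position 1)
LZ77 triple: (5, 4, 'f')


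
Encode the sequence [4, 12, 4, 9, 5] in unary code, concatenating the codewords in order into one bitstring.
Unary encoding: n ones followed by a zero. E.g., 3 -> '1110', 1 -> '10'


Encode each number as n ones followed by a terminating 0:
  4 -> 11110 (5 bits)
  12 -> 1111111111110 (13 bits)
  4 -> 11110 (5 bits)
  9 -> 1111111110 (10 bits)
  5 -> 111110 (6 bits)
Total length = 5 + 13 + 5 + 10 + 6 = 39 bits.

Unary([4, 12, 4, 9, 5]) = 111101111111111110111101111111110111110 (39 bits)


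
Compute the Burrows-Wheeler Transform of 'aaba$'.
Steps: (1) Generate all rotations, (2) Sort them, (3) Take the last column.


Rotations (sorted):
  0: $aaba -> last char: a
  1: a$aab -> last char: b
  2: aaba$ -> last char: $
  3: aba$a -> last char: a
  4: ba$aa -> last char: a


BWT = ab$aa


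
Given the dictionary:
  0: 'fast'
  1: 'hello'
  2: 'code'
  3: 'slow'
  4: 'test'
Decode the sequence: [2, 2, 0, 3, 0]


Look up each index in the dictionary:
  2 -> 'code'
  2 -> 'code'
  0 -> 'fast'
  3 -> 'slow'
  0 -> 'fast'

Decoded: "code code fast slow fast"


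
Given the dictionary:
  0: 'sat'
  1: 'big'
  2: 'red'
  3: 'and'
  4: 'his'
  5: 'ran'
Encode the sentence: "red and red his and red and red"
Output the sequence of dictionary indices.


Look up each word in the dictionary:
  'red' -> 2
  'and' -> 3
  'red' -> 2
  'his' -> 4
  'and' -> 3
  'red' -> 2
  'and' -> 3
  'red' -> 2

Encoded: [2, 3, 2, 4, 3, 2, 3, 2]


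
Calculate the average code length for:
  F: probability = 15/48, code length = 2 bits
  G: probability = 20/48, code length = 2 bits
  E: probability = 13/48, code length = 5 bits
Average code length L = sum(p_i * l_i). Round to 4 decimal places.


Weighted contributions p_i * l_i:
  F: (15/48) * 2 = 30/48
  G: (20/48) * 2 = 40/48
  E: (13/48) * 5 = 65/48
Sum = (30 + 40 + 65)/48 = 135/48

L = 135/48 = 2.8125 bits/symbol


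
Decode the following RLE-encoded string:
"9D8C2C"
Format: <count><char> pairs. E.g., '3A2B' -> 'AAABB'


Expanding each <count><char> pair:
  9D -> 'DDDDDDDDD'
  8C -> 'CCCCCCCC'
  2C -> 'CC'

Decoded = DDDDDDDDDCCCCCCCCCC


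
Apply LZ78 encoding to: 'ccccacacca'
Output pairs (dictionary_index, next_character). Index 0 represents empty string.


LZ78 encoding steps:
Dictionary: {0: ''}
Step 1: w='' (idx 0), next='c' -> output (0, 'c'), add 'c' as idx 1
Step 2: w='c' (idx 1), next='c' -> output (1, 'c'), add 'cc' as idx 2
Step 3: w='c' (idx 1), next='a' -> output (1, 'a'), add 'ca' as idx 3
Step 4: w='ca' (idx 3), next='c' -> output (3, 'c'), add 'cac' as idx 4
Step 5: w='ca' (idx 3), end of input -> output (3, '')


Encoded: [(0, 'c'), (1, 'c'), (1, 'a'), (3, 'c'), (3, '')]


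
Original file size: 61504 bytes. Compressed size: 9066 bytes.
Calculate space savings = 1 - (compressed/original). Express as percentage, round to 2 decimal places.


ratio = compressed/original = 9066/61504 = 0.147405
savings = 1 - ratio = 1 - 0.147405 = 0.852595
as a percentage: 0.852595 * 100 = 85.26%

Space savings = 1 - 9066/61504 = 85.26%


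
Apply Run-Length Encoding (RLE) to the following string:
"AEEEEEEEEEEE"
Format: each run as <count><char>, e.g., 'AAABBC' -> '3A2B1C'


Scanning runs left to right:
  i=0: run of 'A' x 1 -> '1A'
  i=1: run of 'E' x 11 -> '11E'

RLE = 1A11E


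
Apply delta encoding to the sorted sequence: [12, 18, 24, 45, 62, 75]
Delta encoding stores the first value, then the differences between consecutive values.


First value: 12
Deltas:
  18 - 12 = 6
  24 - 18 = 6
  45 - 24 = 21
  62 - 45 = 17
  75 - 62 = 13


Delta encoded: [12, 6, 6, 21, 17, 13]


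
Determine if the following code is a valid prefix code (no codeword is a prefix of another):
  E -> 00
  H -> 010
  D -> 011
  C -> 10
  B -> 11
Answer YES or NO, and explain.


Checking each pair (does one codeword prefix another?):
  E='00' vs H='010': no prefix
  E='00' vs D='011': no prefix
  E='00' vs C='10': no prefix
  E='00' vs B='11': no prefix
  H='010' vs E='00': no prefix
  H='010' vs D='011': no prefix
  H='010' vs C='10': no prefix
  H='010' vs B='11': no prefix
  D='011' vs E='00': no prefix
  D='011' vs H='010': no prefix
  D='011' vs C='10': no prefix
  D='011' vs B='11': no prefix
  C='10' vs E='00': no prefix
  C='10' vs H='010': no prefix
  C='10' vs D='011': no prefix
  C='10' vs B='11': no prefix
  B='11' vs E='00': no prefix
  B='11' vs H='010': no prefix
  B='11' vs D='011': no prefix
  B='11' vs C='10': no prefix
No violation found over all pairs.

YES -- this is a valid prefix code. No codeword is a prefix of any other codeword.


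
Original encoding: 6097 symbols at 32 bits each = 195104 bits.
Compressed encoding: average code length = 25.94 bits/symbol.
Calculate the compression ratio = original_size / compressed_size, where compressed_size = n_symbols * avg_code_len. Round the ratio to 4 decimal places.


original_size = n_symbols * orig_bits = 6097 * 32 = 195104 bits
compressed_size = n_symbols * avg_code_len = 6097 * 25.94 = 158156.18 bits
ratio = original_size / compressed_size = 195104 / 158156.18 = 1.2336

Compression ratio = 1.2336


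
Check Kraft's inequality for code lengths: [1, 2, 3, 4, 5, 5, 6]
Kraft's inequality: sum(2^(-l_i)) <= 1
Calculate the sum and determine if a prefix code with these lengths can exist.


Sum = 2^(-1) + 2^(-2) + 2^(-3) + 2^(-4) + 2^(-5) + 2^(-5) + 2^(-6)
    = 0.5 + 0.25 + 0.125 + 0.0625 + 0.03125 + 0.03125 + 0.015625
    = 65/64 = 1.015625
Since 1.015625 > 1, Kraft's inequality is NOT satisfied.
A prefix code with these lengths CANNOT exist.

Kraft sum = 1.015625. Not satisfied.


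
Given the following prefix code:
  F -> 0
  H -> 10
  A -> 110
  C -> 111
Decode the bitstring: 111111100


Decoding step by step:
Bits 111 -> C
Bits 111 -> C
Bits 10 -> H
Bits 0 -> F


Decoded message: CCHF


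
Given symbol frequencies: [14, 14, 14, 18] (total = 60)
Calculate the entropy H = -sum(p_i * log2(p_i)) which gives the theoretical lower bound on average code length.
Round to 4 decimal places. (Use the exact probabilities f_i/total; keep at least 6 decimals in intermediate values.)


Per-symbol terms -p_i * log2(p_i) with p_i = f_i/60:
  p = 14/60 = 0.233333: log2(p) = -2.099536, -p*log2(p) = 0.489892
  p = 14/60 = 0.233333: log2(p) = -2.099536, -p*log2(p) = 0.489892
  p = 14/60 = 0.233333: log2(p) = -2.099536, -p*log2(p) = 0.489892
  p = 18/60 = 0.300000: log2(p) = -1.736966, -p*log2(p) = 0.521090
H = 0.489892 + 0.489892 + 0.489892 + 0.521090 = 1.990766

H = 1.9908 bits/symbol


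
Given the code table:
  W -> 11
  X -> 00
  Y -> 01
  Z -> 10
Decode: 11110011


Decoding:
11 -> W
11 -> W
00 -> X
11 -> W


Result: WWXW


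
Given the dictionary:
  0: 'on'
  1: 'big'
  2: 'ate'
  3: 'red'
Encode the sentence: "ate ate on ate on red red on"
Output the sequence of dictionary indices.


Look up each word in the dictionary:
  'ate' -> 2
  'ate' -> 2
  'on' -> 0
  'ate' -> 2
  'on' -> 0
  'red' -> 3
  'red' -> 3
  'on' -> 0

Encoded: [2, 2, 0, 2, 0, 3, 3, 0]


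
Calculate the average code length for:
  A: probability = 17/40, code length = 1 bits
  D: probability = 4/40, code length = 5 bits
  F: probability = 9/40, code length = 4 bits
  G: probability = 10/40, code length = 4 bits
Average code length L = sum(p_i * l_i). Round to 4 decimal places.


Weighted contributions p_i * l_i:
  A: (17/40) * 1 = 17/40
  D: (4/40) * 5 = 20/40
  F: (9/40) * 4 = 36/40
  G: (10/40) * 4 = 40/40
Sum = (17 + 20 + 36 + 40)/40 = 113/40

L = 113/40 = 2.8250 bits/symbol


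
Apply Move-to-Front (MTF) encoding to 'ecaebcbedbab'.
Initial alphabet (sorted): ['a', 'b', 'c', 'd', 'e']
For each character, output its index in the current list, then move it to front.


MTF encoding:
'e': index 4 in ['a', 'b', 'c', 'd', 'e'] -> ['e', 'a', 'b', 'c', 'd']
'c': index 3 in ['e', 'a', 'b', 'c', 'd'] -> ['c', 'e', 'a', 'b', 'd']
'a': index 2 in ['c', 'e', 'a', 'b', 'd'] -> ['a', 'c', 'e', 'b', 'd']
'e': index 2 in ['a', 'c', 'e', 'b', 'd'] -> ['e', 'a', 'c', 'b', 'd']
'b': index 3 in ['e', 'a', 'c', 'b', 'd'] -> ['b', 'e', 'a', 'c', 'd']
'c': index 3 in ['b', 'e', 'a', 'c', 'd'] -> ['c', 'b', 'e', 'a', 'd']
'b': index 1 in ['c', 'b', 'e', 'a', 'd'] -> ['b', 'c', 'e', 'a', 'd']
'e': index 2 in ['b', 'c', 'e', 'a', 'd'] -> ['e', 'b', 'c', 'a', 'd']
'd': index 4 in ['e', 'b', 'c', 'a', 'd'] -> ['d', 'e', 'b', 'c', 'a']
'b': index 2 in ['d', 'e', 'b', 'c', 'a'] -> ['b', 'd', 'e', 'c', 'a']
'a': index 4 in ['b', 'd', 'e', 'c', 'a'] -> ['a', 'b', 'd', 'e', 'c']
'b': index 1 in ['a', 'b', 'd', 'e', 'c'] -> ['b', 'a', 'd', 'e', 'c']


Output: [4, 3, 2, 2, 3, 3, 1, 2, 4, 2, 4, 1]


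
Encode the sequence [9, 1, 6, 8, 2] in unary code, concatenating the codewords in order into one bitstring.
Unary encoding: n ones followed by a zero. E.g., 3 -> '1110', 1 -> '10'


Encode each number as n ones followed by a terminating 0:
  9 -> 1111111110 (10 bits)
  1 -> 10 (2 bits)
  6 -> 1111110 (7 bits)
  8 -> 111111110 (9 bits)
  2 -> 110 (3 bits)
Total length = 10 + 2 + 7 + 9 + 3 = 31 bits.

Unary([9, 1, 6, 8, 2]) = 1111111110101111110111111110110 (31 bits)


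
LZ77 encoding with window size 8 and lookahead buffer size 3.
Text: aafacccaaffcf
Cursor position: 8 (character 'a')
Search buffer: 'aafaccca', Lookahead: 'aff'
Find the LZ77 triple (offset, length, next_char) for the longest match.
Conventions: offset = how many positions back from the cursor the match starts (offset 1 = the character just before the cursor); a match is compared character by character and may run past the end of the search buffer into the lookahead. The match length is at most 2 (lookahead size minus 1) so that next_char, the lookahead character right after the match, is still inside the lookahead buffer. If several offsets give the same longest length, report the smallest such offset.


Try each offset into the search buffer:
  offset=1 (pos 7, char 'a'): match length 1
  offset=2 (pos 6, char 'c'): match length 0
  offset=3 (pos 5, char 'c'): match length 0
  offset=4 (pos 4, char 'c'): match length 0
  offset=5 (pos 3, char 'a'): match length 1
  offset=6 (pos 2, char 'f'): match length 0
  offset=7 (pos 1, char 'a'): match length 2
  offset=8 (pos 0, char 'a'): match length 1
Longest match has length 2 at offset 7.
next_char = character at position 8 + 2 = 10 -> 'f'

Best match: offset=7, length=2 (matching 'af' starting at position 1)
LZ77 triple: (7, 2, 'f')


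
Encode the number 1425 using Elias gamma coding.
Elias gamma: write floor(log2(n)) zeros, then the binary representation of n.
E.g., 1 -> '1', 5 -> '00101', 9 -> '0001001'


num_bits = floor(log2(1425)) + 1 = 11
leading_zeros = num_bits - 1 = 10
binary(1425) = 10110010001

Elias gamma(1425) = '0000000000' + '10110010001' = 000000000010110010001 (21 bits)


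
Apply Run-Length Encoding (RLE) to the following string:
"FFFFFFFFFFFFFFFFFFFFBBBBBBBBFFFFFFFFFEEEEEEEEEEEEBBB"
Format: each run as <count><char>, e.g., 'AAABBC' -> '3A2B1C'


Scanning runs left to right:
  i=0: run of 'F' x 20 -> '20F'
  i=20: run of 'B' x 8 -> '8B'
  i=28: run of 'F' x 9 -> '9F'
  i=37: run of 'E' x 12 -> '12E'
  i=49: run of 'B' x 3 -> '3B'

RLE = 20F8B9F12E3B


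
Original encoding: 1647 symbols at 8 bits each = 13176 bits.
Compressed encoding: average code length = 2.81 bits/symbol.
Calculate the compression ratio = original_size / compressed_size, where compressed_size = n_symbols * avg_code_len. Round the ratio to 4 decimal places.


original_size = n_symbols * orig_bits = 1647 * 8 = 13176 bits
compressed_size = n_symbols * avg_code_len = 1647 * 2.81 = 4628.07 bits
ratio = original_size / compressed_size = 13176 / 4628.07 = 2.847

Compression ratio = 2.847


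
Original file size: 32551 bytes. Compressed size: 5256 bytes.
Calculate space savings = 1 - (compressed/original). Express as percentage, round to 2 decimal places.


ratio = compressed/original = 5256/32551 = 0.16147
savings = 1 - ratio = 1 - 0.16147 = 0.83853
as a percentage: 0.83853 * 100 = 83.85%

Space savings = 1 - 5256/32551 = 83.85%


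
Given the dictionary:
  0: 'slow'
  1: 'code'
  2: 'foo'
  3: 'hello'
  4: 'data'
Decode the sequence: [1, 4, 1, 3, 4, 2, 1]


Look up each index in the dictionary:
  1 -> 'code'
  4 -> 'data'
  1 -> 'code'
  3 -> 'hello'
  4 -> 'data'
  2 -> 'foo'
  1 -> 'code'

Decoded: "code data code hello data foo code"


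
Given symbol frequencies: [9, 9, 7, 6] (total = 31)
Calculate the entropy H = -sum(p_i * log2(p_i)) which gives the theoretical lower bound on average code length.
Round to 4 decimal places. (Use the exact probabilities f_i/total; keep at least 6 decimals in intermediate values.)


Per-symbol terms -p_i * log2(p_i) with p_i = f_i/31:
  p = 9/31 = 0.290323: log2(p) = -1.784271, -p*log2(p) = 0.518014
  p = 9/31 = 0.290323: log2(p) = -1.784271, -p*log2(p) = 0.518014
  p = 7/31 = 0.225806: log2(p) = -2.146841, -p*log2(p) = 0.484771
  p = 6/31 = 0.193548: log2(p) = -2.369234, -p*log2(p) = 0.458561
H = 0.518014 + 0.518014 + 0.484771 + 0.458561 = 1.979360

H = 1.9794 bits/symbol


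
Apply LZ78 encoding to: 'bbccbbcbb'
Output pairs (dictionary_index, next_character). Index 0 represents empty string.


LZ78 encoding steps:
Dictionary: {0: ''}
Step 1: w='' (idx 0), next='b' -> output (0, 'b'), add 'b' as idx 1
Step 2: w='b' (idx 1), next='c' -> output (1, 'c'), add 'bc' as idx 2
Step 3: w='' (idx 0), next='c' -> output (0, 'c'), add 'c' as idx 3
Step 4: w='b' (idx 1), next='b' -> output (1, 'b'), add 'bb' as idx 4
Step 5: w='c' (idx 3), next='b' -> output (3, 'b'), add 'cb' as idx 5
Step 6: w='b' (idx 1), end of input -> output (1, '')


Encoded: [(0, 'b'), (1, 'c'), (0, 'c'), (1, 'b'), (3, 'b'), (1, '')]


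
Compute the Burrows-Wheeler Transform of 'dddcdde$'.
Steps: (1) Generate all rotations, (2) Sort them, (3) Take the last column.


Rotations (sorted):
  0: $dddcdde -> last char: e
  1: cdde$ddd -> last char: d
  2: dcdde$dd -> last char: d
  3: ddcdde$d -> last char: d
  4: dddcdde$ -> last char: $
  5: dde$dddc -> last char: c
  6: de$dddcd -> last char: d
  7: e$dddcdd -> last char: d


BWT = eddd$cdd


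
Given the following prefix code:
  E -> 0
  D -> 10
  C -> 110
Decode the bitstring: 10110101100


Decoding step by step:
Bits 10 -> D
Bits 110 -> C
Bits 10 -> D
Bits 110 -> C
Bits 0 -> E


Decoded message: DCDCE


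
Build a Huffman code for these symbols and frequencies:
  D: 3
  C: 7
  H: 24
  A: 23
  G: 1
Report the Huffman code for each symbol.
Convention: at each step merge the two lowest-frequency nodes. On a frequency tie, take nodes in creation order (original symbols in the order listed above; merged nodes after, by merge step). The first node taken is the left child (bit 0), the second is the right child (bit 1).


Huffman tree construction:
Step 1: Merge G(1) + D(3) = 4
Step 2: Merge (G+D)(4) + C(7) = 11
Step 3: Merge ((G+D)+C)(11) + A(23) = 34
Step 4: Merge H(24) + (((G+D)+C)+A)(34) = 58
Read each symbol's code off the tree from the root (left child = 0, right child = 1).

Codes:
  D: 1001 (length 4)
  C: 101 (length 3)
  H: 0 (length 1)
  A: 11 (length 2)
  G: 1000 (length 4)
Average code length: 107/58 = 1.8448 bits/symbol


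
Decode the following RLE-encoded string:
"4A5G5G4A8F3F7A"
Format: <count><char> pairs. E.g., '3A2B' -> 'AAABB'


Expanding each <count><char> pair:
  4A -> 'AAAA'
  5G -> 'GGGGG'
  5G -> 'GGGGG'
  4A -> 'AAAA'
  8F -> 'FFFFFFFF'
  3F -> 'FFF'
  7A -> 'AAAAAAA'

Decoded = AAAAGGGGGGGGGGAAAAFFFFFFFFFFFAAAAAAA


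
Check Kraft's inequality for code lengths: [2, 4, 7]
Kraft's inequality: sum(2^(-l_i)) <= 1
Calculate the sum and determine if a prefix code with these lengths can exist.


Sum = 2^(-2) + 2^(-4) + 2^(-7)
    = 0.25 + 0.0625 + 0.0078125
    = 41/128 = 0.3203125
Since 0.3203125 <= 1, Kraft's inequality IS satisfied.
A prefix code with these lengths CAN exist.

Kraft sum = 0.3203125. Satisfied.


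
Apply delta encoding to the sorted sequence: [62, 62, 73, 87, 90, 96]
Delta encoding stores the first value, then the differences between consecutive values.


First value: 62
Deltas:
  62 - 62 = 0
  73 - 62 = 11
  87 - 73 = 14
  90 - 87 = 3
  96 - 90 = 6


Delta encoded: [62, 0, 11, 14, 3, 6]


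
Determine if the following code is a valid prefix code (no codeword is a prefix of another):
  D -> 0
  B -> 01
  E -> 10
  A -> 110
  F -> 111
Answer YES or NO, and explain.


Checking each pair (does one codeword prefix another?):
  D='0' vs B='01': prefix -- VIOLATION

NO -- this is NOT a valid prefix code. D (0) is a prefix of B (01).


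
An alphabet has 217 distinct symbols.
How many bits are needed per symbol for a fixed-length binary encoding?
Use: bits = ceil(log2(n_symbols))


log2(217) = 7.7616
Bracket: 2^7 = 128 < 217 <= 2^8 = 256
So ceil(log2(217)) = 8

bits = ceil(log2(217)) = ceil(7.7616) = 8 bits


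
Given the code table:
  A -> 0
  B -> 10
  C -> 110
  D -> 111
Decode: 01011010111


Decoding:
0 -> A
10 -> B
110 -> C
10 -> B
111 -> D


Result: ABCBD


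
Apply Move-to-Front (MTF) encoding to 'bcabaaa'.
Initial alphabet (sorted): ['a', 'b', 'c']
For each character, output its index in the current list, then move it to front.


MTF encoding:
'b': index 1 in ['a', 'b', 'c'] -> ['b', 'a', 'c']
'c': index 2 in ['b', 'a', 'c'] -> ['c', 'b', 'a']
'a': index 2 in ['c', 'b', 'a'] -> ['a', 'c', 'b']
'b': index 2 in ['a', 'c', 'b'] -> ['b', 'a', 'c']
'a': index 1 in ['b', 'a', 'c'] -> ['a', 'b', 'c']
'a': index 0 in ['a', 'b', 'c'] -> ['a', 'b', 'c']
'a': index 0 in ['a', 'b', 'c'] -> ['a', 'b', 'c']


Output: [1, 2, 2, 2, 1, 0, 0]


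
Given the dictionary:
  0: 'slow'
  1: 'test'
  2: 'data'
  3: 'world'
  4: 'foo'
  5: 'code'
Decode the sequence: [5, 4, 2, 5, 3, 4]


Look up each index in the dictionary:
  5 -> 'code'
  4 -> 'foo'
  2 -> 'data'
  5 -> 'code'
  3 -> 'world'
  4 -> 'foo'

Decoded: "code foo data code world foo"


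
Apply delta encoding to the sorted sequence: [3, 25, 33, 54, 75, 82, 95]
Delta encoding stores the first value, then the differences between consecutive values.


First value: 3
Deltas:
  25 - 3 = 22
  33 - 25 = 8
  54 - 33 = 21
  75 - 54 = 21
  82 - 75 = 7
  95 - 82 = 13


Delta encoded: [3, 22, 8, 21, 21, 7, 13]


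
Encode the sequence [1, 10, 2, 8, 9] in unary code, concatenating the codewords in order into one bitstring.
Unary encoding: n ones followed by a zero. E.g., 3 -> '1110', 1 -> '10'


Encode each number as n ones followed by a terminating 0:
  1 -> 10 (2 bits)
  10 -> 11111111110 (11 bits)
  2 -> 110 (3 bits)
  8 -> 111111110 (9 bits)
  9 -> 1111111110 (10 bits)
Total length = 2 + 11 + 3 + 9 + 10 = 35 bits.

Unary([1, 10, 2, 8, 9]) = 10111111111101101111111101111111110 (35 bits)
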